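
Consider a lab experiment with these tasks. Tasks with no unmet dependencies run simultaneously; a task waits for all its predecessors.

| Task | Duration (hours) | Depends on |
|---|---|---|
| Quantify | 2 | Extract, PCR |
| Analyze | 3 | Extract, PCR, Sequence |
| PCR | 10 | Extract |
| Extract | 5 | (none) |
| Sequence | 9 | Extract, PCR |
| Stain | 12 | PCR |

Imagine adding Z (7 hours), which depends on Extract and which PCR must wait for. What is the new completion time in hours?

Originally the project takes 27 hours.
With Z inserted, PCR now waits for max(Extract, Z).
New critical path: Extract→Z→PCR→Sequence→Analyze = 5+7+10+9+3 = 34 ⇒ 34 hours.

34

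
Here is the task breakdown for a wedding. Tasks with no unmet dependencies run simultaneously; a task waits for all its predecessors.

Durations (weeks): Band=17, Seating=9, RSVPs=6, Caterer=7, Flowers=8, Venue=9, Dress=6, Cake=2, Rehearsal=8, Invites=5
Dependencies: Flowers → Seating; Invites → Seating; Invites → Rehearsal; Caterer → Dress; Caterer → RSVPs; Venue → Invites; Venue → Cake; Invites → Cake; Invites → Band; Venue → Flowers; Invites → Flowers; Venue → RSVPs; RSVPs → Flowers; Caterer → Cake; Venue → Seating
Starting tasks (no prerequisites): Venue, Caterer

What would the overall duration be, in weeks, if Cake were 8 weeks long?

32

Actual critical path: Venue→RSVPs→Flowers→Seating = 9+6+8+9 = 32 ⇒ 32 weeks.
The longest path through Cake is only 16 weeks, so Cake has float 16.
No other chain overtakes it, so the finish is 32 weeks.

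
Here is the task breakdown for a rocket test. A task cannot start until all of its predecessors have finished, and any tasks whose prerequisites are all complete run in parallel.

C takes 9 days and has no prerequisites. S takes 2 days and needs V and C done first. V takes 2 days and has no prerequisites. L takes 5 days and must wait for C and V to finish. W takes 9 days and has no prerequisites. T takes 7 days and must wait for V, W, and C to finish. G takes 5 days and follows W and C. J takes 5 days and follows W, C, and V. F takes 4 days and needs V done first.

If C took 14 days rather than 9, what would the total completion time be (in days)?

Critical path before the change: C→T = 9+7 = 16 giving 16 days.
C lies on that path, so at 14 days the path becomes 21 days.
The critical path is still C→T; finish is now 21 days.

21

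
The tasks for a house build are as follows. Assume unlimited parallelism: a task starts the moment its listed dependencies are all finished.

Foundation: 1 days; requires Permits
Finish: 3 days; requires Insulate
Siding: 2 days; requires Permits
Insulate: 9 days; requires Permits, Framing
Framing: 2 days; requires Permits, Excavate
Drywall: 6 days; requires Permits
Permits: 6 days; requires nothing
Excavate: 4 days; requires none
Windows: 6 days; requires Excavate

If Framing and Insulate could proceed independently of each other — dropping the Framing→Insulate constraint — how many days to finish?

18

Original critical path: Permits→Framing→Insulate→Finish = 6+2+9+3 = 20 ⇒ 20 days.
Without Framing→Insulate, Insulate's earliest start moves from 8 to 6.
The longest chain is now Permits→Insulate→Finish = 6+9+3 = 18, so the job takes 18 days.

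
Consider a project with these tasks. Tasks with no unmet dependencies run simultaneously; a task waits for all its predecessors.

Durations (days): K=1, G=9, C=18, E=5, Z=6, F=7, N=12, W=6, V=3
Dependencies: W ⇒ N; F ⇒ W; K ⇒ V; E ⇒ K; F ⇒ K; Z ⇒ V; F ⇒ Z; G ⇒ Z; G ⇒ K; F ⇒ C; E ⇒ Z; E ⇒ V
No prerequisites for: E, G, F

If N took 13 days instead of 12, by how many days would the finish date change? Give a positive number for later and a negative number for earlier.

1

Critical path before the change: F→W→N = 7+6+12 = 25 giving 25 days.
N lies on that path, so at 13 days the path becomes 26 days.
No other chain overtakes it, so the finish is 26 days.
Change in finish: 26 − 25 = +1 days.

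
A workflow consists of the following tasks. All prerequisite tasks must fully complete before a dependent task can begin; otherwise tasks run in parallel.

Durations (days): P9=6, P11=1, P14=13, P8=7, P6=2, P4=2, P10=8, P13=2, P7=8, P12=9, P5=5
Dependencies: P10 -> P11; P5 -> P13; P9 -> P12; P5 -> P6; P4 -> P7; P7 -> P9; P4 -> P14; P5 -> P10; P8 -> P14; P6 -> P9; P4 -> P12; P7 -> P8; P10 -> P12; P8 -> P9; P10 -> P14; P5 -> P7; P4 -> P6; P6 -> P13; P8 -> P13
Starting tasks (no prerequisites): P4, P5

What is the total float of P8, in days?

Critical path: P5→P7→P8→P9→P12 = 5+8+7+6+9 = 35, so the finish is 35 days.
Longest path through P8: 35 days (earliest finish 20, latest finish 20).
Slack of P8 = 13 − 13 = 0 days.

0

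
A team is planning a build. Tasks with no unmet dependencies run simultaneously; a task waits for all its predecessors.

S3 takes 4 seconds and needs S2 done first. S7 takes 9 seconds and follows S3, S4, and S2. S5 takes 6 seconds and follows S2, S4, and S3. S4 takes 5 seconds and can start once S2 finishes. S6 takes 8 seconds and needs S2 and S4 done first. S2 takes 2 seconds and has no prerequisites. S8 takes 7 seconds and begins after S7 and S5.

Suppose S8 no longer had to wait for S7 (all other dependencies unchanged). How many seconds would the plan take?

20

Original critical path: S2→S4→S7→S8 = 2+5+9+7 = 23 ⇒ 23 seconds.
Without S7→S8, S8's earliest start moves from 16 to 13.
After: S2→S4→S5→S8 = 2+5+6+7 = 20 → 20 seconds.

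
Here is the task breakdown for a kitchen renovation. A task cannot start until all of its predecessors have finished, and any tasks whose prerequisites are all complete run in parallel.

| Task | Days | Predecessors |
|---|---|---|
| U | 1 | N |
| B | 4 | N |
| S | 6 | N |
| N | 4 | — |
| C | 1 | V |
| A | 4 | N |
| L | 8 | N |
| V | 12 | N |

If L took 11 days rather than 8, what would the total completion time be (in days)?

17

The binding path is N→V→C = 4+12+1 = 17; finish at 17 days.
L has 5 days of float (longest path through it is 12).
No other chain overtakes it, so the finish is 17 days.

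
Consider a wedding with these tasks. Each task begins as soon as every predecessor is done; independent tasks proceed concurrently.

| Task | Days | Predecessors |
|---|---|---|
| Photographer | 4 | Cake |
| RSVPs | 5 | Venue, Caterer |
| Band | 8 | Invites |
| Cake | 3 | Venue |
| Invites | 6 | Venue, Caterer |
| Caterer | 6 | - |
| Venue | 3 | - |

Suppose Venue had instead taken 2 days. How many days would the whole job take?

Baseline: Caterer→Invites→Band = 6+6+8 = 20 → 20 days.
The longest path through Venue is only 17 days, so Venue has float 3.
That remains the longest chain; total 20 days.

20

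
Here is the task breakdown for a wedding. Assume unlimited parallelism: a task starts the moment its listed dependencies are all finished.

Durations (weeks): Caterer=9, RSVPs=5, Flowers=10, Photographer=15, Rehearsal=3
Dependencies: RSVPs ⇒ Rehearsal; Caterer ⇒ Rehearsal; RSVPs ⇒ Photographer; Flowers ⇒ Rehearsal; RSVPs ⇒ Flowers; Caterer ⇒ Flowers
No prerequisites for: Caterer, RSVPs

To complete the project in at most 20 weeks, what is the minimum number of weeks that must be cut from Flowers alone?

2

Current finish: 22 weeks; target: 20.
Flowers is on every critical path, so each week cut from Flowers cuts the finish by one (this holds down to a finish of 20).
Need 22 − 20 = 2 weeks off Flowers → Flowers becomes 8 weeks, finish becomes 20.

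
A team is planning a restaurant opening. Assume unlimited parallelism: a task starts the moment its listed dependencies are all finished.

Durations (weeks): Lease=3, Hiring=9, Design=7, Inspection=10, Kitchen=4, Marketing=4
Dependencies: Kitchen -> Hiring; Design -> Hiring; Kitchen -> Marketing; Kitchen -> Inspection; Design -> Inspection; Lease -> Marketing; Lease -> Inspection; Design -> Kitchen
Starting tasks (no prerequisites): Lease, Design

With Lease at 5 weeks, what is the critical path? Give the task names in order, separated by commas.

Design, Kitchen, Inspection

As given, the longest chain is Design→Kitchen→Inspection = 7+4+10 = 21, so the finish is 21 weeks.
Lease is off the critical path — its longest chain is 13 weeks, giving 8 of slack.
No other chain overtakes it, so the finish is 21 weeks.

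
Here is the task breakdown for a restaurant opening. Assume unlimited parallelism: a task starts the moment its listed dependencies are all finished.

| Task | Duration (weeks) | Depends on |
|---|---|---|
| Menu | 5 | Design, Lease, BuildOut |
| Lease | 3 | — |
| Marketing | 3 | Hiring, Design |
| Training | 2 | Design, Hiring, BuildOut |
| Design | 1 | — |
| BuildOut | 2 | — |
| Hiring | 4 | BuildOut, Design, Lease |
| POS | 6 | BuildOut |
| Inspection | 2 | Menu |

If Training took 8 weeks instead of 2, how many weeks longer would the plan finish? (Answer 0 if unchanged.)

As given, the longest chain is Lease→Hiring→Marketing = 3+4+3 = 10, so the finish is 10 weeks.
Training is off the critical path — its longest chain is 9 weeks, giving 1 of slack.
The binding chain switches to Lease→Hiring→Training = 3+4+8 = 15; finish 15 weeks.
Change in finish: 15 − 10 = +5 weeks.

5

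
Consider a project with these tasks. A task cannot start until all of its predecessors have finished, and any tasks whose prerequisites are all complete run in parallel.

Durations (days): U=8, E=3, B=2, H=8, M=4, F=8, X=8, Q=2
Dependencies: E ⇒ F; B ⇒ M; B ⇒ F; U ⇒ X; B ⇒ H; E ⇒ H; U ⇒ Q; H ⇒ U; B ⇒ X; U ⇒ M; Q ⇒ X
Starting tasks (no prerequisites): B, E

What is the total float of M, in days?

6

The longest chain is E→H→U→Q→X = 3+8+8+2+8 = 29; overall finish 29 days.
The longest chain containing M totals 23 days.
So M can slip 29 − 23 = 6 days.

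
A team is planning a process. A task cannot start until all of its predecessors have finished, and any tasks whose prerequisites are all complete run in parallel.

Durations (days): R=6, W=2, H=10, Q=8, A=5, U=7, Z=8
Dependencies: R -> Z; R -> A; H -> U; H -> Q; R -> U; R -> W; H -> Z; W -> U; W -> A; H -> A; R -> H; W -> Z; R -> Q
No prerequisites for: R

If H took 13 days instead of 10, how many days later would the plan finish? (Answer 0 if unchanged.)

3

Critical path before the change: R→H→Q = 6+10+8 = 24 giving 24 days.
Since H is critical, the +3 change carries straight to that chain (now 27 days).
No other chain overtakes it, so the finish is 27 days.
Change in finish: 27 − 24 = +3 days.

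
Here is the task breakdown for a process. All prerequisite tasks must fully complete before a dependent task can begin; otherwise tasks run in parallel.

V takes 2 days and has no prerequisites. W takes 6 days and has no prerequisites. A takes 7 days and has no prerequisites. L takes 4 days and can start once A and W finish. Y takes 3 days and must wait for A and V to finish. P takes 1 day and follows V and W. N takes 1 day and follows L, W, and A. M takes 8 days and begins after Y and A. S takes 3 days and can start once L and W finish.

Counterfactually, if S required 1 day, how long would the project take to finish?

18

The binding path is A→Y→M = 7+3+8 = 18; finish at 18 days.
S has 4 days of float (longest path through it is 14).
No other chain overtakes it, so the finish is 18 days.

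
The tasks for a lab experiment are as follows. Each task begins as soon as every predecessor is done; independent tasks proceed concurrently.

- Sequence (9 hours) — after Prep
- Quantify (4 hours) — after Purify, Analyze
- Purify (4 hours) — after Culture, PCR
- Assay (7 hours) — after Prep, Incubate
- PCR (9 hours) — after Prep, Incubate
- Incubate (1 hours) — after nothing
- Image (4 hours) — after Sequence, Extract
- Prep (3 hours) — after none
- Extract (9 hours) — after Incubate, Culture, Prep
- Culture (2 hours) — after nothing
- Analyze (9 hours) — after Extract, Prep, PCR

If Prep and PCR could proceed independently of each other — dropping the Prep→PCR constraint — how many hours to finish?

Original critical path: Prep→Extract→Analyze→Quantify = 3+9+9+4 = 25 ⇒ 25 hours.
Without Prep→PCR, PCR's earliest start moves from 3 to 1.
New critical path: Prep→Extract→Analyze→Quantify = 3+9+9+4 = 25 ⇒ 25 hours.

25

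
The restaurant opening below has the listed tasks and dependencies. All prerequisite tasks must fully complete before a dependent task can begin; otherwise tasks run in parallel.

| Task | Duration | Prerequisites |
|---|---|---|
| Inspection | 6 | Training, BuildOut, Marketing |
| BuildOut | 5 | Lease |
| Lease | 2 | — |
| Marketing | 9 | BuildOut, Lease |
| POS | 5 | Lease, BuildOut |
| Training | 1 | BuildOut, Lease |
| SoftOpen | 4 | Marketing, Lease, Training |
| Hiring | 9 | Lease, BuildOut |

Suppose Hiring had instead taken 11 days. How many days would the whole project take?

The binding path is Lease→BuildOut→Marketing→Inspection = 2+5+9+6 = 22; finish at 22 days.
Hiring has 6 days of float (longest path through it is 16).
The critical path is still Lease→BuildOut→Marketing→Inspection; finish is now 22 days.

22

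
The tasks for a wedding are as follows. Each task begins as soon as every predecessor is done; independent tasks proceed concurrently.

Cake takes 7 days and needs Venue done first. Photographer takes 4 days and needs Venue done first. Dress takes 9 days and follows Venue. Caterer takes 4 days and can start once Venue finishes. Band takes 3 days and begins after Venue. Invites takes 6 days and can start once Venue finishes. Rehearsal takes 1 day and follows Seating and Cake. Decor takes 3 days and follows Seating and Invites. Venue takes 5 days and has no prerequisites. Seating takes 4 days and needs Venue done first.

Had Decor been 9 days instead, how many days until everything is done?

20

Baseline: Venue→Invites→Decor = 5+6+3 = 14 → 14 days.
Decor lies on that path, so at 9 days the path becomes 20 days.
No other chain overtakes it, so the finish is 20 days.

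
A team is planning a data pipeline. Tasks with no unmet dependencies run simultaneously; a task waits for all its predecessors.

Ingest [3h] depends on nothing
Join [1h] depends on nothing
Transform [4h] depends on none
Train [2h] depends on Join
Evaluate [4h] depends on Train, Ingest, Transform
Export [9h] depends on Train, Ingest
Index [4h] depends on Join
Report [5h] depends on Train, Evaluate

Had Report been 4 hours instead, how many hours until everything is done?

12

As given, the longest chain is Transform→Evaluate→Report = 4+4+5 = 13, so the finish is 13 hours.
Since Report is critical, the -1 change carries straight to that chain (now 12 hours).
Now Ingest→Export = 3+9 = 12 is longest, so the finish becomes 12 hours.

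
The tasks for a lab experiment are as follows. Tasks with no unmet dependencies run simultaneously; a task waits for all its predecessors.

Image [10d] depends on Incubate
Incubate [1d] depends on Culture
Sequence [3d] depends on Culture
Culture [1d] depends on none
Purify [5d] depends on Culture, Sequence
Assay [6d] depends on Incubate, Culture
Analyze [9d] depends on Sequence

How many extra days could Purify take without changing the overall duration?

Culture→Sequence→Analyze = 1+3+9 = 13 sets the makespan at 13 days.
The longest chain containing Purify totals 9 days.
Slack of Purify = 8 − 4 = 4 days.

4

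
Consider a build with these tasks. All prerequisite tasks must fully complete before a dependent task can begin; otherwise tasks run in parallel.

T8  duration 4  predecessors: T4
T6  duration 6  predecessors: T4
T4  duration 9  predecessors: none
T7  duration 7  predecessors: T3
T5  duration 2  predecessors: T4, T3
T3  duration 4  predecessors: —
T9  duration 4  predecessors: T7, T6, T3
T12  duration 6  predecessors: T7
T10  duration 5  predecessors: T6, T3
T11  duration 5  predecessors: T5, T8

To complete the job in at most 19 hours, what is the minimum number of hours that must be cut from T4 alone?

Current finish: 20 hours; target: 19.
T4 is on every critical path, so each hour cut from T4 cuts the finish by one (this holds down to a finish of 17).
Need 20 − 19 = 1 hour off T4 → T4 becomes 8 hours, finish becomes 19.

1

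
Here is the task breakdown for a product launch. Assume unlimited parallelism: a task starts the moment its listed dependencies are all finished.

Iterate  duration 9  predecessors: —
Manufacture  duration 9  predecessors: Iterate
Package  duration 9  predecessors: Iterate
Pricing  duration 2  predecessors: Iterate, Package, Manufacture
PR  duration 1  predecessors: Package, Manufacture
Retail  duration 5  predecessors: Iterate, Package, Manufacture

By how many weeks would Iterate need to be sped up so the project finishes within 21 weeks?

2

Current finish: 23 weeks; target: 21.
Iterate is on every critical path, so each week cut from Iterate cuts the finish by one (this holds down to a finish of 15).
Need 23 − 21 = 2 weeks off Iterate → Iterate becomes 7 weeks, finish becomes 21.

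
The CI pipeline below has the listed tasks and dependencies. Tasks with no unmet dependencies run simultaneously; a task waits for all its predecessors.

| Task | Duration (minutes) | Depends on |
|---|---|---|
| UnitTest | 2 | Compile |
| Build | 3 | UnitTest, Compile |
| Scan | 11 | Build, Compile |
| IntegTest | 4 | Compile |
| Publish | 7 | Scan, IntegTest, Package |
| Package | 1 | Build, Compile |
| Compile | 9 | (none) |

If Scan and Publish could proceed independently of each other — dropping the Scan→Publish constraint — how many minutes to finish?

Before: longest chain Compile→UnitTest→Build→Scan→Publish = 9+2+3+11+7 = 32, finish 32.
Without Scan→Publish, Publish's earliest start moves from 25 to 15.
The longest chain is now Compile→UnitTest→Build→Scan = 9+2+3+11 = 25, so the schedule takes 25 minutes.

25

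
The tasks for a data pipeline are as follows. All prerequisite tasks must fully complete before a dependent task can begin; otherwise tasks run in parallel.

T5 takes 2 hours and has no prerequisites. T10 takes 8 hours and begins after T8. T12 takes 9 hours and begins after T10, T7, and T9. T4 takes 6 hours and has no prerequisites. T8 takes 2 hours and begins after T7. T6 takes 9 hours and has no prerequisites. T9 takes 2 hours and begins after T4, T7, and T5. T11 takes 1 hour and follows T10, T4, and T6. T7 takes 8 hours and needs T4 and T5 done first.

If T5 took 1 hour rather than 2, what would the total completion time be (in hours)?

33

Baseline: T4→T7→T8→T10→T12 = 6+8+2+8+9 = 33 → 33 hours.
T5 has 4 hours of float (longest path through it is 29).
No other chain overtakes it, so the finish is 33 hours.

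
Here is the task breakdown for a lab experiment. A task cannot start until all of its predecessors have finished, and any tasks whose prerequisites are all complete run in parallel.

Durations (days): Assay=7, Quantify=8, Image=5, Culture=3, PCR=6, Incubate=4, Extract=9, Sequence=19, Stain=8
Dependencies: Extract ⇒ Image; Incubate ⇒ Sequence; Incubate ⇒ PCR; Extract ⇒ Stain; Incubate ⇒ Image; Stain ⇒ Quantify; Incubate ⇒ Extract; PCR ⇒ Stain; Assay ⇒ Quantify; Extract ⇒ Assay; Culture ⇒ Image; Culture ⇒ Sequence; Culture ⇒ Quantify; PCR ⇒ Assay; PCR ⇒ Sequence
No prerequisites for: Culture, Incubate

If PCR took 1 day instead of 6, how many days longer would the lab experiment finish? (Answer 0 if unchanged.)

The binding path is Incubate→PCR→Sequence = 4+6+19 = 29; finish at 29 days.
PCR is on the critical path; changing it to 1 makes that path 24 days.
The binding chain switches to Incubate→Extract→Stain→Quantify = 4+9+8+8 = 29; finish 29 days.
Change in finish: 29 − 29 = +0 days.

0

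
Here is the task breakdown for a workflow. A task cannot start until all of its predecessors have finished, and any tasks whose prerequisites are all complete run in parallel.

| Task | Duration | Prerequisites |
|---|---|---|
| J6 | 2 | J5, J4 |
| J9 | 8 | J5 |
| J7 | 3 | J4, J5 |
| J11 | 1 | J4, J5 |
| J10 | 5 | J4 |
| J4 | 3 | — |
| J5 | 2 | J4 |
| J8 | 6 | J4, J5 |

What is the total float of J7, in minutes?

5

J4→J5→J9 = 3+2+8 = 13 sets the makespan at 13 minutes.
The longest chain containing J7 totals 8 minutes.
Slack of J7 = 10 − 5 = 5 minutes.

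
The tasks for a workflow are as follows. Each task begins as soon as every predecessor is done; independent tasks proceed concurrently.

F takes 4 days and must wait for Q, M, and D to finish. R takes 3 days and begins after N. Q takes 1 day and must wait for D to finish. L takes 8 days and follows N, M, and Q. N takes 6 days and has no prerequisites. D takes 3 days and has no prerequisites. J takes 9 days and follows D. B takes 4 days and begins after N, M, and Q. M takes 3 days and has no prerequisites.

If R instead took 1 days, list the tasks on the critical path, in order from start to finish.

Baseline: N→L = 6+8 = 14 → 14 days.
R is off the critical path — its longest chain is 9 days, giving 5 of slack.
No other chain overtakes it, so the finish is 14 days.

N, L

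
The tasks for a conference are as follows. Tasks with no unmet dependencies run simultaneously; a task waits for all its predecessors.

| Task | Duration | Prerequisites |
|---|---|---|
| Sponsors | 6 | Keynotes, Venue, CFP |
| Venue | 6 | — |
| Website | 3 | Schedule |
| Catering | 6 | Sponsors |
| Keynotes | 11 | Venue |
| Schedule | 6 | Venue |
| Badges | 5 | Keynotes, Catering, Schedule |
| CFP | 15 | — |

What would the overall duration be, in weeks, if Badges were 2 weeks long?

31

Baseline: Venue→Keynotes→Sponsors→Catering→Badges = 6+11+6+6+5 = 34 → 34 weeks.
Since Badges is critical, the -3 change carries straight to that chain (now 31 weeks).
That remains the longest chain; total 31 weeks.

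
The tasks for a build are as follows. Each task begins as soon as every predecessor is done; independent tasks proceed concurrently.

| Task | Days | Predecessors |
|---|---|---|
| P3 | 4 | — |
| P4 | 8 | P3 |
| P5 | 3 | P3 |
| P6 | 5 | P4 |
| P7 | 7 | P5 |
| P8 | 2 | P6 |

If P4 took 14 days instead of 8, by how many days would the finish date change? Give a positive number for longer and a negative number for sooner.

6

Actual critical path: P3→P4→P6→P8 = 4+8+5+2 = 19 ⇒ 19 days.
P4 lies on that path, so at 14 days the path becomes 25 days.
No other chain overtakes it, so the finish is 25 days.
Change in finish: 25 − 19 = +6 days.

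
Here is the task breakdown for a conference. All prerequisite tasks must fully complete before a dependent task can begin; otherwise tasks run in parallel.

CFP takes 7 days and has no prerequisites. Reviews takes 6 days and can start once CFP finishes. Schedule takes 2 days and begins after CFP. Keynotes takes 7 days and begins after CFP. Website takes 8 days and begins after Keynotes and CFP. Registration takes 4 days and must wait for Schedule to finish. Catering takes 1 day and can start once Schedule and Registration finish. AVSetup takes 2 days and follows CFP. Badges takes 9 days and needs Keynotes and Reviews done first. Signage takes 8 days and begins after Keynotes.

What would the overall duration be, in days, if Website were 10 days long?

24

As given, the longest chain is CFP→Keynotes→Badges = 7+7+9 = 23, so the finish is 23 days.
The longest path through Website is only 22 days, so Website has float 1.
New critical path: CFP→Keynotes→Website = 7+7+10 = 24 ⇒ 24 days.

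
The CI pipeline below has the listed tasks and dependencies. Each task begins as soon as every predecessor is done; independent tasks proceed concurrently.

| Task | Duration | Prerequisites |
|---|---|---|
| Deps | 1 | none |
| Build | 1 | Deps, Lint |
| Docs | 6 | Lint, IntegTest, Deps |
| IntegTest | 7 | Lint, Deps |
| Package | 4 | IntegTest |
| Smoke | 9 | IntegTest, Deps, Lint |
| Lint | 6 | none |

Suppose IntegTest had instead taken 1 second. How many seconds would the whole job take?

Baseline: Lint→IntegTest→Smoke = 6+7+9 = 22 → 22 seconds.
IntegTest is on the critical path; changing it to 1 makes that path 16 seconds.
That remains the longest chain; total 16 seconds.

16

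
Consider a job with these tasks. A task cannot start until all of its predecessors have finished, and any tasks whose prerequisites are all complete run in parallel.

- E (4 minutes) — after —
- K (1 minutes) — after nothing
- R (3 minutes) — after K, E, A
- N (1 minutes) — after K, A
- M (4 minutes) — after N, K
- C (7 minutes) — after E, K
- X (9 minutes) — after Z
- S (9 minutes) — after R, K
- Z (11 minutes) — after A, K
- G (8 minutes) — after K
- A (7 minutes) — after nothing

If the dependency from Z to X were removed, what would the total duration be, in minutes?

19

Original critical path: A→Z→X = 7+11+9 = 27 ⇒ 27 minutes.
Without Z→X, X's earliest start moves from 18 to 0.
New critical path: A→R→S = 7+3+9 = 19 ⇒ 19 minutes.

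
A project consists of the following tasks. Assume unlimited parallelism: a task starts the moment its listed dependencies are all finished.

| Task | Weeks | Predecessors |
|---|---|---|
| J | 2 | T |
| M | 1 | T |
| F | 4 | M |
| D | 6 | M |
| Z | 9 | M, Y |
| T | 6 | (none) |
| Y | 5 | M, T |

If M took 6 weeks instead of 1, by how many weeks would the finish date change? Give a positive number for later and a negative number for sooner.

5

The binding path is T→M→Y→Z = 6+1+5+9 = 21; finish at 21 weeks.
M is on the critical path; changing it to 6 makes that path 26 weeks.
No other chain overtakes it, so the finish is 26 weeks.
Change in finish: 26 − 21 = +5 weeks.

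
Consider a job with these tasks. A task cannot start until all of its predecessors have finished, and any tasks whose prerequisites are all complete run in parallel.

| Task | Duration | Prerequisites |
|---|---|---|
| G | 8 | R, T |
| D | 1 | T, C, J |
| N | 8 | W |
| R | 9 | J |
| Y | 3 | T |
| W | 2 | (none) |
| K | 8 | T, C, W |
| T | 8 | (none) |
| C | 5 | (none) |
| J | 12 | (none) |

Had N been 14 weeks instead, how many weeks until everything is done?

Actual critical path: J→R→G = 12+9+8 = 29 ⇒ 29 weeks.
The longest path through N is only 10 weeks, so N has float 19.
That remains the longest chain; total 29 weeks.

29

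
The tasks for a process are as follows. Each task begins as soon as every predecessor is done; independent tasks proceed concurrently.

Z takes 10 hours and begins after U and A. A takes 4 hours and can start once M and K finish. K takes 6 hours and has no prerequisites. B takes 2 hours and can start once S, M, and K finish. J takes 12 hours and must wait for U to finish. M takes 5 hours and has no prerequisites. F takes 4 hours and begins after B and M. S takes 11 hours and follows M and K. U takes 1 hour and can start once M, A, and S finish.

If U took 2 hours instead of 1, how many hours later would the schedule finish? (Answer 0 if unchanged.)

As given, the longest chain is K→S→U→J = 6+11+1+12 = 30, so the finish is 30 hours.
U is on the critical path; changing it to 2 makes that path 31 hours.
That remains the longest chain; total 31 hours.
Change in finish: 31 − 30 = +1 hours.

1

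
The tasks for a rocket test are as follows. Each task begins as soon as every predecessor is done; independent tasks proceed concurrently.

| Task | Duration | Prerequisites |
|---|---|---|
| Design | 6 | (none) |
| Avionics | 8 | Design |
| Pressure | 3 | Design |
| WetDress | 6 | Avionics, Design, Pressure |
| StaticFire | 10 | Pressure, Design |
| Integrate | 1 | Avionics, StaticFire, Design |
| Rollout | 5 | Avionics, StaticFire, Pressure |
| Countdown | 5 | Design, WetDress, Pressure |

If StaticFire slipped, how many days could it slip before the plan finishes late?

1

Design→Avionics→WetDress→Countdown = 6+8+6+5 = 25 sets the makespan at 25 days.
The longest chain containing StaticFire totals 24 days.
Float = 25 − 24 = 1.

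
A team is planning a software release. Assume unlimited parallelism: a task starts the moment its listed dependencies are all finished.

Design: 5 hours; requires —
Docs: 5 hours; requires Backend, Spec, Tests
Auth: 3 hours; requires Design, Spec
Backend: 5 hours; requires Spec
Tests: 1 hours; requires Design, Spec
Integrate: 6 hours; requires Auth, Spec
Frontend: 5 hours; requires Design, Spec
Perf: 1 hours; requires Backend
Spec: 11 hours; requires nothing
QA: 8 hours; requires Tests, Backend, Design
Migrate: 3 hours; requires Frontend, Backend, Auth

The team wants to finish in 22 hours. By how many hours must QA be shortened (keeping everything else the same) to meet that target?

2

Current finish: 24 hours; target: 22.
QA is on every critical path, so each hour cut from QA cuts the finish by one (this holds down to a finish of 21).
Need 24 − 22 = 2 hours off QA → QA becomes 6 hours, finish becomes 22.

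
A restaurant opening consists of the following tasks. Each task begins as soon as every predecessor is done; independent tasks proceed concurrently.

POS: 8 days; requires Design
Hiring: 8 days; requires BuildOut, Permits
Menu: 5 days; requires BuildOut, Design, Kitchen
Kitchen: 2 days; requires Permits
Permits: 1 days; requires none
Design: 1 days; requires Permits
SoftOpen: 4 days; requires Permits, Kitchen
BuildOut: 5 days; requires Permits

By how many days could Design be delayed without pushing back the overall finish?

4

Permits→BuildOut→Hiring = 1+5+8 = 14 sets the makespan at 14 days.
Longest path through Design: 10 days (earliest finish 2, latest finish 6).
Slack of Design = 5 − 1 = 4 days.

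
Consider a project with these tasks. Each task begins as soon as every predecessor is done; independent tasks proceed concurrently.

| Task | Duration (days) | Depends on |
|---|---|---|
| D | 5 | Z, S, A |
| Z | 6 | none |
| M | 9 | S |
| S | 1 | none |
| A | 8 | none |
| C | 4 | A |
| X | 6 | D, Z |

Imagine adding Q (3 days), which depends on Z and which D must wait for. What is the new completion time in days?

Originally the plan takes 19 days.
With Q inserted, D now waits for max(Z, S, A, Q).
New critical path: Z→Q→D→X = 6+3+5+6 = 20 ⇒ 20 days.

20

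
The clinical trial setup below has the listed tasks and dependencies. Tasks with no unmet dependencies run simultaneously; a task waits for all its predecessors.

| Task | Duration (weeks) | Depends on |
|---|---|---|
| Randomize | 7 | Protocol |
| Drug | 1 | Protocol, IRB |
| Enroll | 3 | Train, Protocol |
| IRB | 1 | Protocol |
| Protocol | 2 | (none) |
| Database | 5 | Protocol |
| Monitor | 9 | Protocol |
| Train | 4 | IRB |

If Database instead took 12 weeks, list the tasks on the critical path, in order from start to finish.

Baseline: Protocol→Monitor = 2+9 = 11 → 11 weeks.
Database is off the critical path — its longest chain is 7 weeks, giving 4 of slack.
New critical path: Protocol→Database = 2+12 = 14 ⇒ 14 weeks.

Protocol, Database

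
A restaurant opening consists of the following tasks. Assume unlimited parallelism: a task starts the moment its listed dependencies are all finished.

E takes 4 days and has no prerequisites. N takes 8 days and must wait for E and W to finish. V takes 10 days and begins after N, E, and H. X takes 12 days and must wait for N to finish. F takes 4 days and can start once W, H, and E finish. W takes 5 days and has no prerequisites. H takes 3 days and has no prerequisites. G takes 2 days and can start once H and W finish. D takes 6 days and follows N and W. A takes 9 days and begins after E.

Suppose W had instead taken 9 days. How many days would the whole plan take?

29

Baseline: W→N→X = 5+8+12 = 25 → 25 days.
W is on the critical path; changing it to 9 makes that path 29 days.
No other chain overtakes it, so the finish is 29 days.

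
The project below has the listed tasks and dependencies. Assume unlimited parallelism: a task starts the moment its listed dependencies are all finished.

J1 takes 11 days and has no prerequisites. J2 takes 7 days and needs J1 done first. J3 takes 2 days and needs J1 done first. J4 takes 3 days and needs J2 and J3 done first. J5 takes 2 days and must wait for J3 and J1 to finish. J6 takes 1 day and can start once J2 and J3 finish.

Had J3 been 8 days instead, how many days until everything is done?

Baseline: J1→J2→J4 = 11+7+3 = 21 → 21 days.
J3 has 5 days of float (longest path through it is 16).
The binding chain switches to J1→J3→J4 = 11+8+3 = 22; finish 22 days.

22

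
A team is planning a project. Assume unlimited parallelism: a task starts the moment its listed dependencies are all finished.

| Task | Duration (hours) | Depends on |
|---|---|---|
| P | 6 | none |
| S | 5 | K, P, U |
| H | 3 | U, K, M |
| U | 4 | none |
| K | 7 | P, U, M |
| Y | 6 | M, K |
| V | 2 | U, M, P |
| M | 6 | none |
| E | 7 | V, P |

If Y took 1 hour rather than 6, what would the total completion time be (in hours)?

As given, the longest chain is P→K→Y = 6+7+6 = 19, so the finish is 19 hours.
Y lies on that path, so at 1 hour the path becomes 14 hours.
The binding chain switches to P→K→S = 6+7+5 = 18; finish 18 hours.

18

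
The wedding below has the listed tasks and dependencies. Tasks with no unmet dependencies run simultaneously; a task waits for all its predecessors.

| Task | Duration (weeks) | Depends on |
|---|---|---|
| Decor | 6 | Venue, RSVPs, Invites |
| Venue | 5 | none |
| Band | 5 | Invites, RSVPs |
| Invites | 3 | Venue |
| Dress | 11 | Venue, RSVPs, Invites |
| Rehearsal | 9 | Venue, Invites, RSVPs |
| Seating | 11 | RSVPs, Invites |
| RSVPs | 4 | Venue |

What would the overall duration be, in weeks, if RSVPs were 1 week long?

19

Actual critical path: Venue→RSVPs→Dress = 5+4+11 = 20 ⇒ 20 weeks.
RSVPs is on the critical path; changing it to 1 makes that path 17 weeks.
New critical path: Venue→Invites→Dress = 5+3+11 = 19 ⇒ 19 weeks.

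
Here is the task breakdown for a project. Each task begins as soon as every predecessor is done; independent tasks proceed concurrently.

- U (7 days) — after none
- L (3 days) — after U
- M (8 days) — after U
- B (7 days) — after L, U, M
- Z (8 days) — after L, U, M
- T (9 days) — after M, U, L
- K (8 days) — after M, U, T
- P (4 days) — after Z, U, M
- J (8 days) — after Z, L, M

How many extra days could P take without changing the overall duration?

Critical path: U→M→T→K = 7+8+9+8 = 32, so the finish is 32 days.
Longest path through P: 27 days (earliest finish 27, latest finish 32).
Float = 32 − 27 = 5.

5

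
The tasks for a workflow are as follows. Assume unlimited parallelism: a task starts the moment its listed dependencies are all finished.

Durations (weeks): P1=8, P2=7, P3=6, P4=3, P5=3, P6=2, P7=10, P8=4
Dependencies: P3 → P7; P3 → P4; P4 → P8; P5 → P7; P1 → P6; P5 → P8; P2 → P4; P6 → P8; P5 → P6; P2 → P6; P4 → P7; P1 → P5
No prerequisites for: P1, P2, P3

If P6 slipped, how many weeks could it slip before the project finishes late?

P1→P5→P7 = 8+3+10 = 21 sets the makespan at 21 weeks.
Longest path through P6: 17 weeks (earliest finish 13, latest finish 17).
So P6 can slip 17 − 13 = 4 weeks.

4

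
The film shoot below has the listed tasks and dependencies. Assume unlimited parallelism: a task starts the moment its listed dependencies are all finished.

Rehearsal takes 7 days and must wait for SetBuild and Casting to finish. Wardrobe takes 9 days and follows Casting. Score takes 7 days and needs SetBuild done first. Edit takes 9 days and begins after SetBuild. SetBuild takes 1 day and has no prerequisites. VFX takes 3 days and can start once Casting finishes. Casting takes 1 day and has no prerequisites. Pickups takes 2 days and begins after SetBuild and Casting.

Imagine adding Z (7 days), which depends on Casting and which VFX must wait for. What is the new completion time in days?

Originally the plan takes 10 days.
With Z inserted, VFX now waits for max(Casting, Z).
New critical path: Casting→Z→VFX = 1+7+3 = 11 ⇒ 11 days.

11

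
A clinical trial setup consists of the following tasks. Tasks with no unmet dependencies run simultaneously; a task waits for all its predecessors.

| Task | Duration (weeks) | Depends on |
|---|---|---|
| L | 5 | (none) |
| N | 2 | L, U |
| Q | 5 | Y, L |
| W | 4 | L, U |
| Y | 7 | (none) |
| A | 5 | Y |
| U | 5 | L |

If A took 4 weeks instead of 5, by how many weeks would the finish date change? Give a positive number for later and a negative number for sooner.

0

Baseline: L→U→W = 5+5+4 = 14 → 14 weeks.
A is off the critical path — its longest chain is 12 weeks, giving 2 of slack.
The critical path is still L→U→W; finish is now 14 weeks.
Change in finish: 14 − 14 = +0 weeks.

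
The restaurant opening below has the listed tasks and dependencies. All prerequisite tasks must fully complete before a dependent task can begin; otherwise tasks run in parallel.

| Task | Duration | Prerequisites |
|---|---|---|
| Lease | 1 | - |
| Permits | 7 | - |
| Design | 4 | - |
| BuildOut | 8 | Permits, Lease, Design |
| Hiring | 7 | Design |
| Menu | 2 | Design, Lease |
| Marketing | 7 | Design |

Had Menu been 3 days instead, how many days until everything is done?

The binding path is Permits→BuildOut = 7+8 = 15; finish at 15 days.
Menu has 9 days of float (longest path through it is 6).
The critical path is still Permits→BuildOut; finish is now 15 days.

15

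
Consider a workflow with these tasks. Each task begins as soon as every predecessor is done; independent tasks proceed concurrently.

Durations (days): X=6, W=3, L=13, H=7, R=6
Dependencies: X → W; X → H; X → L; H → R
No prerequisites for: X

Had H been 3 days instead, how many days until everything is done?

19

As given, the longest chain is X→H→R = 6+7+6 = 19, so the finish is 19 days.
H lies on that path, so at 3 days the path becomes 15 days.
Now X→L = 6+13 = 19 is longest, so the finish becomes 19 days.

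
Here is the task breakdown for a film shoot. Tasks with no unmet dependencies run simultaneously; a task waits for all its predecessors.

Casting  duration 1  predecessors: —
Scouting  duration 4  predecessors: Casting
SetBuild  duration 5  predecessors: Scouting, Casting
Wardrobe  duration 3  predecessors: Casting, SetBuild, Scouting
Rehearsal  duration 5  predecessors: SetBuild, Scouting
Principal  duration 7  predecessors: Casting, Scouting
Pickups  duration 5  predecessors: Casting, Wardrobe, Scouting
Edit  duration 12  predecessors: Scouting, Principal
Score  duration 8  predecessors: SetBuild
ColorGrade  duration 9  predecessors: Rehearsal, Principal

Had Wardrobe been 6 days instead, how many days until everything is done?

24

The binding path is Casting→Scouting→SetBuild→Rehearsal→ColorGrade = 1+4+5+5+9 = 24; finish at 24 days.
The longest path through Wardrobe is only 18 days, so Wardrobe has float 6.
No other chain overtakes it, so the finish is 24 days.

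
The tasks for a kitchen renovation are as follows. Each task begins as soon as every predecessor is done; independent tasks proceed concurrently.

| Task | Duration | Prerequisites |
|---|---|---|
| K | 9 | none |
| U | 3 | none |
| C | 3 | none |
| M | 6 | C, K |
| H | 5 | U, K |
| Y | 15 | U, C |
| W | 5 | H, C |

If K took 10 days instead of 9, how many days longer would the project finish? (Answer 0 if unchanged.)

The binding path is K→H→W = 9+5+5 = 19; finish at 19 days.
K is on the critical path; changing it to 10 makes that path 20 days.
That remains the longest chain; total 20 days.
Change in finish: 20 − 19 = +1 days.

1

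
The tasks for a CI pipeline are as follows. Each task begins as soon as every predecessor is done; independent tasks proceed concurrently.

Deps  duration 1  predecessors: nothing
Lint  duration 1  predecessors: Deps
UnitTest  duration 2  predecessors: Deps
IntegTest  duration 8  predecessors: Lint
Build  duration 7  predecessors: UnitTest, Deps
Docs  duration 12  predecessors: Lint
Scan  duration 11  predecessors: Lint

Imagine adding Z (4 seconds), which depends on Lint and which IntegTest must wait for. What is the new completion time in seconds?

14

Originally the plan takes 14 seconds.
With Z inserted, IntegTest now waits for max(Lint, Z).
New critical path: Deps→Lint→Z→IntegTest = 1+1+4+8 = 14 ⇒ 14 seconds.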